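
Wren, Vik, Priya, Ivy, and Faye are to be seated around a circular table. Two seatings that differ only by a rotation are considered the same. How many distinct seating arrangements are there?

24

Around a circle, 5 distinct people have 5!/5 = (4)! = 24 rotationally distinct seatings.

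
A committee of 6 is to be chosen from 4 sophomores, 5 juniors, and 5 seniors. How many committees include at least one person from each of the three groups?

2625

Total 6-person selections from all 14: C(14,6) = 3003.
Selections missing a whole group: no sophomores → C(10,6) = 210; no juniors → C(9,6) = 84; no seniors → C(9,6) = 84.
Add back selections omitting two groups (i.e. drawn from a single group): C(4,6) + C(5,6) + C(5,6) = 0.
By inclusion–exclusion: 3003 − 378 + 0 = 2625.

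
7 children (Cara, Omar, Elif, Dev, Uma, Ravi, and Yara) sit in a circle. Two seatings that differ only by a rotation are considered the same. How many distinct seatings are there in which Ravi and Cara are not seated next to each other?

All circular seatings of 7 people number (6)! = 720.
Those with Ravi next to Cara: fuse the pair into one unit and seat 6 units around a circle — 2·(5)! = 240.
Subtracting, 720 − 240 = 480.

480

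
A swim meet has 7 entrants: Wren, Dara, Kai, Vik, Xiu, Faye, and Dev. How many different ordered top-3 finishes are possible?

210

This is an ordered selection of 3 from 7: P(7,3).
That gives 7 × 6 × 5 = 210.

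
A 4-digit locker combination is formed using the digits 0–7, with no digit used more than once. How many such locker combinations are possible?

This is a permutation of 4 out of 8: P(8,4) = 8!/4!.
8 × 7 × 6 × 5 = 1680.

1680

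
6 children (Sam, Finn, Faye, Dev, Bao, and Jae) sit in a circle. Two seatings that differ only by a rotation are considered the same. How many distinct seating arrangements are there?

Seat Sam anywhere (absorbing the rotational symmetry), then permute the other 5: (5)! = 120.

120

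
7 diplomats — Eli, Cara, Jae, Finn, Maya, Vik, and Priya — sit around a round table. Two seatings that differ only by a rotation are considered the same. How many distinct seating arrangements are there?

720

Seat Eli anywhere (absorbing the rotational symmetry), then permute the other 6: (6)! = 720.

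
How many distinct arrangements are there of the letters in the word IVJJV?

30

Letter multiplicities in IVJJV: I×1, J×2, V×2.
The number of distinct arrangements is 5!/(2!·2!) = 120/4 = 30.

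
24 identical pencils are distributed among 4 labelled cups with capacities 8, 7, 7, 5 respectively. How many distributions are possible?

20

By stars and bars, unrestricted non-negative solutions to x_1+…+x_4 = 24 number C(24+3,3) = 2925.
Subtract solutions that violate a single cap (substitute x_i' = x_i − (cap_i+1)): x_1 ≥ 9 gives C(18,3) = 816; x_2 ≥ 8 gives C(19,3) = 969; x_3 ≥ 8 gives C(19,3) = 969; x_4 ≥ 6 gives C(21,3) = 1330. Together 4084.
Add back pairs where two caps are both exceeded: 120 + 120 + 220 + 165 + 286 + 286 = 1197.
Subtract triples: 0 + 4 + 4 + 10 = 18.
By inclusion–exclusion the count is 2925 − 4084 + 1197 − 18 = 20.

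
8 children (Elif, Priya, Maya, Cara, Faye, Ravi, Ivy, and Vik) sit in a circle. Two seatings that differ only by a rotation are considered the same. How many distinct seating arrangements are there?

5040

Seat Elif anywhere (absorbing the rotational symmetry), then permute the other 7: (7)! = 5040.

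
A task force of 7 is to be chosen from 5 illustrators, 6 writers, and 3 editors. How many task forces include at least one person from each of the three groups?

With no constraint there are C(14,7) = 3432 possible selections.
Subtract selections that omit an entire group: no illustrators → C(9,7) = 36; no writers → C(8,7) = 8; no editors → C(11,7) = 330.
Add back selections omitting two groups (i.e. drawn from a single group): C(5,7) + C(6,7) + C(3,7) = 0.
By inclusion–exclusion: 3432 − 374 + 0 = 3058.

3058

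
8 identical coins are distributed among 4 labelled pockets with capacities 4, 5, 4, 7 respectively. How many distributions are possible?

114

By stars and bars, unrestricted non-negative solutions to x_1+…+x_4 = 8 number C(8+3,3) = 165.
Subtract solutions that violate a single cap (substitute x_i' = x_i − (cap_i+1)): x_1 ≥ 5 gives C(6,3) = 20; x_2 ≥ 6 gives C(5,3) = 10; x_3 ≥ 5 gives C(6,3) = 20; x_4 ≥ 8 gives C(3,3) = 1. Together 51.
No two caps can be exceeded simultaneously, so the pair terms are all 0.
By inclusion–exclusion the count is 165 − 51 + 0 = 114.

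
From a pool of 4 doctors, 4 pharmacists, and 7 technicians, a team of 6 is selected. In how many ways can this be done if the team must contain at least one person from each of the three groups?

4060

With no constraint there are C(15,6) = 5005 possible selections.
Selections missing a whole group: no doctors → C(11,6) = 462; no pharmacists → C(11,6) = 462; no technicians → C(8,6) = 28.
Add back selections omitting two groups (i.e. drawn from a single group): C(4,6) + C(4,6) + C(7,6) = 7.
By inclusion–exclusion: 5005 − 952 + 7 = 4060.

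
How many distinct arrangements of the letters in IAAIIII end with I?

15

With the last slot taken by I, it remains to arrange the other 6 letters (AAIIII).
Those 6 letters have A appearing twice and I appearing 4 times, giving (6)!/(4!·2!) = 15.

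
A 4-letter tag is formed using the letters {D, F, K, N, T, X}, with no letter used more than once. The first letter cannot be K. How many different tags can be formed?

300

The first letter has 6−1 = 5 choices (anything except K).
The remaining 3 letters are filled from the other 5 symbols without repetition: 5 × 4 × 3 = 60.
Total: 5 × 60 = 300.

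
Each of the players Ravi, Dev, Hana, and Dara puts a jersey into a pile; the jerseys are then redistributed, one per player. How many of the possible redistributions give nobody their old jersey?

This is the derangement count D_4: permutations of 4 items with no fixed point.
By inclusion–exclusion this is Σ_{j=0}^{4} (−1)^j C(4,j)·(4−j)!.
Computing: 24 − 24 + 12 − 4 + 1 = 9.

9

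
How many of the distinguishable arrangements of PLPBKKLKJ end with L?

3360

With the last slot taken by L, it remains to arrange the other 8 letters (PPBKKLKJ).
Those 8 letters have K appearing 3 times and P appearing twice, giving (8)!/(3!·2!) = 3360.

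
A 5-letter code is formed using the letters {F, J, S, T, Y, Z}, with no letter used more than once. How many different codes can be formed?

This is a permutation of 5 out of 6: P(6,5) = 6!/1!.
That product is 6 × 5 × 4 × 3 × 2 = 720.

720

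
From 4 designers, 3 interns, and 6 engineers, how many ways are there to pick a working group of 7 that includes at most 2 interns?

Split by how many interns are chosen (0 through 2).
Sum: C(3,0)·C(10,7) + C(3,1)·C(10,6) + C(3,2)·C(10,5) = 120 + 630 + 756 = 1506.

1506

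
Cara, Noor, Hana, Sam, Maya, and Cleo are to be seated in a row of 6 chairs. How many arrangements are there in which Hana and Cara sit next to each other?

240

Glue Hana and Cara into one block (2 internal orders), leaving 5 units to arrange in a row.
So the count is 2·(5)! = 240.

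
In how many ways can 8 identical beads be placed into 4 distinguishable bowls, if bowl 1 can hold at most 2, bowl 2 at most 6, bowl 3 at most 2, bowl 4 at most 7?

58

Ignoring the caps, the number of non-negative solutions to x_1+…+x_4 = 8 is C(11,3) = 165.
Subtract solutions that violate a single cap (substitute x_i' = x_i − (cap_i+1)): x_1 ≥ 3 gives C(8,3) = 56; x_2 ≥ 7 gives C(4,3) = 4; x_3 ≥ 3 gives C(8,3) = 56; x_4 ≥ 8 gives C(3,3) = 1. Together 117.
Add back pairs where two caps are both exceeded: 0 + 10 + 0 + 0 + 0 + 0 = 10.
By inclusion–exclusion the count is 165 − 117 + 10 = 58.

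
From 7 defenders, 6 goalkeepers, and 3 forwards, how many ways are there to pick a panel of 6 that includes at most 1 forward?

Split by how many forwards are chosen (0 through 1).
Sum: C(3,0)·C(13,6) + C(3,1)·C(13,5) = 1716 + 3861 = 5577.

5577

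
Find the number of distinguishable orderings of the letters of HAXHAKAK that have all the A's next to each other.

Treat the 3 copies of A as a single block. The multiset to arrange is then {AAA, H, H, K, K, X}, 6 items in all.
That gives (6)!/(2!·2!) = 180 arrangements.

180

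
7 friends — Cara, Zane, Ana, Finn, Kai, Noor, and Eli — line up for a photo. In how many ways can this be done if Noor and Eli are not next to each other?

3600

Of the 7! = 5040 arrangements, those with Noor and Eli adjacent number 2 × 6! = 1440 (treat the pair as a block with 2 internal orders).
So 5040 − 1440 = 3600 arrangements keep them apart.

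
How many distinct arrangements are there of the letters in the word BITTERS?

Letter multiplicities in BITTERS: B×1, E×1, I×1, R×1, S×1, T×2.
So there are 7! / (2!) = 2520 distinguishable arrangements.

2520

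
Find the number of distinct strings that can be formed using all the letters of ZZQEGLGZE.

15120

Letter multiplicities in ZZQEGLGZE: E×2, G×2, L×1, Q×1, Z×3.
The number of distinct arrangements is 9!/(3!·2!·2!) = 362880/24 = 15120.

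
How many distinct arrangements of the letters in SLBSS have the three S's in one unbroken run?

Treat the 3 copies of S as a single block. The multiset to arrange is then {SSS, B, L}, 3 items in all.
All 3 items are distinct, so there are (3)! = 6 arrangements.

6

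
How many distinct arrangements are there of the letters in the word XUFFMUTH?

Letter multiplicities in XUFFMUTH: F×2, H×1, M×1, T×1, U×2, X×1.
The number of distinct arrangements is 8!/(2!·2!) = 40320/4 = 10080.

10080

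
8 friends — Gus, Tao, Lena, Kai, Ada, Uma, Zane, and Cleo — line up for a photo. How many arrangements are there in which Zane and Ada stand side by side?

Glue Zane and Ada into one block (2 internal orders), leaving 7 units to arrange in a row.
So the count is 2·(7)! = 10080.

10080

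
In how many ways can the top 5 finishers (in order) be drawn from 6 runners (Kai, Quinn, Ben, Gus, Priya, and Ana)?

720

There are 6 choices for 1st place, 5 for 2nd, and so on down to 2 for position 5.
That gives 6 × 5 × 4 × 3 × 2 = 720.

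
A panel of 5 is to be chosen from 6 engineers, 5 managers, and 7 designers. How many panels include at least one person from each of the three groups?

6055

Total 5-person selections from all 18: C(18,5) = 8568.
Selections missing a whole group: no engineers → C(12,5) = 792; no managers → C(13,5) = 1287; no designers → C(11,5) = 462.
Add back selections omitting two groups (i.e. drawn from a single group): C(6,5) + C(5,5) + C(7,5) = 28.
By inclusion–exclusion: 8568 − 2541 + 28 = 6055.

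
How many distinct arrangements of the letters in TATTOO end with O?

20

With the last slot taken by O, it remains to arrange the other 5 letters (TATTO).
Those 5 letters have T appearing 3 times, giving (5)!/(3!) = 20.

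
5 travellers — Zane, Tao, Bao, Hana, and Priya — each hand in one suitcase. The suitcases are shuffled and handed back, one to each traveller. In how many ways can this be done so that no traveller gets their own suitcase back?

This is the derangement count D_5: permutations of 5 items with no fixed point.
By inclusion–exclusion this is Σ_{j=0}^{5} (−1)^j C(5,j)·(5−j)!.
Computing: 120 − 120 + 60 − 20 + 5 − 1 = 44.

44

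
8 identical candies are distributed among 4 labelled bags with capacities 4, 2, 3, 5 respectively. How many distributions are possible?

49

Without the upper bounds there are C(11,3) = 165 ways to split 8 among 4 bags.
Subtract solutions that violate a single cap (substitute x_i' = x_i − (cap_i+1)): x_1 ≥ 5 gives C(6,3) = 20; x_2 ≥ 3 gives C(8,3) = 56; x_3 ≥ 4 gives C(7,3) = 35; x_4 ≥ 6 gives C(5,3) = 10. Together 121.
Add back pairs where two caps are both exceeded: 1 + 0 + 0 + 4 + 0 + 0 = 5.
By inclusion–exclusion the count is 165 − 121 + 5 = 49.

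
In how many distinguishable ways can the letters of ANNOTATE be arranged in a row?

5040

ANNOTATE has 8 letters with A appearing twice, N appearing twice, and T appearing twice.
Dividing 8! = 40320 by 2!·2!·2! = 8 for the repeated letters gives 5040.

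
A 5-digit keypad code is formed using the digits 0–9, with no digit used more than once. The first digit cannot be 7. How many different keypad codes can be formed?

The first digit has 10−1 = 9 choices (anything except 7).
The remaining 4 digits are filled from the other 9 symbols without repetition: 9 × 8 × 7 × 6 = 3024.
Total: 9 × 3024 = 27216.

27216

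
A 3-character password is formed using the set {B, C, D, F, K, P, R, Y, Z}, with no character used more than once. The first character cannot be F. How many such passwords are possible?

448

The first character has 9−1 = 8 choices (anything except F).
The remaining 2 characters are filled from the other 8 symbols without repetition: 8 × 7 = 56.
Total: 8 × 56 = 448.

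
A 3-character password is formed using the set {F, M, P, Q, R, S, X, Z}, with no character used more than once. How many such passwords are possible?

This is a permutation of 3 out of 8: P(8,3) = 8!/5!.
8 × 7 × 6 = 336.

336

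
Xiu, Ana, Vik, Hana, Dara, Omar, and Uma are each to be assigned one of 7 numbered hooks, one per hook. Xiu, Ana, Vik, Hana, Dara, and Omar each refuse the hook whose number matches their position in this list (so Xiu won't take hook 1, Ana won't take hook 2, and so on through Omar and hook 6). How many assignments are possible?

Let Aᵢ (for 1 ≤ i ≤ 6) be the placements that put person i in their forbidden hook. Any j of these fix j positions, leaving (7−j)! ways to fill the rest, and there are C(6,j) ways to pick which j.
By inclusion–exclusion, the number of valid placements is Σ_{j=0}^{6} (−1)^j C(6,j)·(7−j)!.
Computing: 5040 − 4320 + 1800 − 480 + 90 − 12 + 1 = 2119.

2119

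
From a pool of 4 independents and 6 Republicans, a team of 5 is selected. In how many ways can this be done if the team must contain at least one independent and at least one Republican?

246

Total 5-person selections from all 10: C(10,5) = 252.
Subtract selections that omit an entire group: no independents → C(6,5) = 6; no Republicans → C(4,5) = 0.
Both groups omitted at once is impossible, so 252 − 6 = 246.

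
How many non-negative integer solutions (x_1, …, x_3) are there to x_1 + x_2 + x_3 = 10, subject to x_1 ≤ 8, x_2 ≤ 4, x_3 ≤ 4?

22

By stars and bars, unrestricted non-negative solutions to x_1+…+x_3 = 10 number C(10+2,2) = 66.
Subtract solutions that violate a single cap (substitute x_i' = x_i − (cap_i+1)): x_1 ≥ 9 gives C(3,2) = 3; x_2 ≥ 5 gives C(7,2) = 21; x_3 ≥ 5 gives C(7,2) = 21. Together 45.
Add back pairs where two caps are both exceeded: 0 + 0 + 1 = 1.
By inclusion–exclusion the count is 66 − 45 + 1 = 22.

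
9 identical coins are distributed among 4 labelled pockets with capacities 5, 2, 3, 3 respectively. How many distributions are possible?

29

Without the upper bounds there are C(12,3) = 220 ways to split 9 among 4 pockets.
Subtract solutions that violate a single cap (substitute x_i' = x_i − (cap_i+1)): x_1 ≥ 6 gives C(6,3) = 20; x_2 ≥ 3 gives C(9,3) = 84; x_3 ≥ 4 gives C(8,3) = 56; x_4 ≥ 4 gives C(8,3) = 56. Together 216.
Add back pairs where two caps are both exceeded: 1 + 0 + 0 + 10 + 10 + 4 = 25.
By inclusion–exclusion the count is 220 − 216 + 25 = 29.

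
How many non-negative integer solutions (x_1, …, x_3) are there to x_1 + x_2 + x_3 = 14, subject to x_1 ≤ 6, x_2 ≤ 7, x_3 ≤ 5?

Ignoring the caps, the number of non-negative solutions to x_1+…+x_3 = 14 is C(16,2) = 120.
Subtract solutions that violate a single cap (substitute x_i' = x_i − (cap_i+1)): x_1 ≥ 7 gives C(9,2) = 36; x_2 ≥ 8 gives C(8,2) = 28; x_3 ≥ 6 gives C(10,2) = 45. Together 109.
Add back pairs where two caps are both exceeded: 0 + 3 + 1 = 4.
By inclusion–exclusion the count is 120 − 109 + 4 = 15.

15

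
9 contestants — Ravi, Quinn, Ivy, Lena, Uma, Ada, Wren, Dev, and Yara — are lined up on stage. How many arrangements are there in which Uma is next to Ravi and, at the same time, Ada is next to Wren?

Treat {Uma,Ravi} as one block (2 orders) and {Ada,Wren} as another (2 orders).
That leaves 7 units to arrange: 2 × 2 × 7! = 4 × 5040 = 20160.

20160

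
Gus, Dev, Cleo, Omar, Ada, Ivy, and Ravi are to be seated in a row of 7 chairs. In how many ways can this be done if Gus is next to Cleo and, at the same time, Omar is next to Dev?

Treat {Gus,Cleo} as one block (2 orders) and {Omar,Dev} as another (2 orders).
That leaves 5 units to arrange: 2 × 2 × 5! = 4 × 120 = 480.

480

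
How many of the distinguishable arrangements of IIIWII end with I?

5

With the last slot taken by I, it remains to arrange the other 5 letters (IIWII).
Those 5 letters have I appearing 4 times, giving (5)!/(4!) = 5.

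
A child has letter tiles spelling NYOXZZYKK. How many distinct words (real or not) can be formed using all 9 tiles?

The 9 letters of NYOXZZYKK have repeats: K appearing twice, Y appearing twice, and Z appearing twice.
So there are 9! / (2!·2!·2!) = 45360 distinguishable arrangements.

45360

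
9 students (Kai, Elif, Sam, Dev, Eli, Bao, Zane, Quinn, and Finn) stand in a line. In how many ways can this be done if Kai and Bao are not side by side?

282240

Of the 9! = 362880 arrangements, those with Kai and Bao adjacent number 2 × 8! = 80640 (treat the pair as a block with 2 internal orders).
So 362880 − 80640 = 282240 arrangements keep them apart.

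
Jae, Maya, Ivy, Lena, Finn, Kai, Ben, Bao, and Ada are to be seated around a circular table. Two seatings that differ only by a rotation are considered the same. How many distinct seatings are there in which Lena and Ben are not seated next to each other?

30240

Without the restriction there are (8)! = 40320 seatings.
Those with Lena next to Ben: fuse the pair into one unit and seat 8 units around a circle — 2·(7)! = 10080.
Subtracting, 40320 − 10080 = 30240.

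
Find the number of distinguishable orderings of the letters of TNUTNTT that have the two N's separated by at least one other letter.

Total arrangements of TNUTNTT: 7!/(4!·2!) = 105.
Arrangements with the N's together: treat NN as one letter, giving (6)!/(4!) = 30.
Hence 105 − 30 = 75.

75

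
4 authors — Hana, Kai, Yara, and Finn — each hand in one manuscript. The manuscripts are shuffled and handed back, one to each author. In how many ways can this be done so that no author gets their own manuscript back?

This is the derangement count D_4: permutations of 4 items with no fixed point.
By inclusion–exclusion this is Σ_{j=0}^{4} (−1)^j C(4,j)·(4−j)!.
Computing: 24 − 24 + 12 − 4 + 1 = 9.

9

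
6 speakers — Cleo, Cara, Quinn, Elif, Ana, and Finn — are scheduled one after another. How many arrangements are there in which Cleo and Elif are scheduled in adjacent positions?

Treat {Cleo, Elif} as a single unit. There are 5 units to order, and the pair itself can be ordered 2 ways.
That gives 2 × 5! = 2 × 120 = 240.

240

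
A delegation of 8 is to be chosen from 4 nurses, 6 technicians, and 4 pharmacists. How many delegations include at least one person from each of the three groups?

With no constraint there are C(14,8) = 3003 possible selections.
Subtract selections that omit an entire group: no nurses → C(10,8) = 45; no technicians → C(8,8) = 1; no pharmacists → C(10,8) = 45.
Add back selections omitting two groups (i.e. drawn from a single group): C(4,8) + C(6,8) + C(4,8) = 0.
By inclusion–exclusion: 3003 − 91 + 0 = 2912.

2912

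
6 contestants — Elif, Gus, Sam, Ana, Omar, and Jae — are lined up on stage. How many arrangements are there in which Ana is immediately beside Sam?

240

Treat {Ana, Sam} as a single unit. There are 5 units to order, and the pair itself can be ordered 2 ways.
That gives 2 × 5! = 2 × 120 = 240.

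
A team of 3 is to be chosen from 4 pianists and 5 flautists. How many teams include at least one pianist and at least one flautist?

Unrestricted: C(9,3) = 84 ways to pick any 3 of the 9.
Subtract selections that omit an entire group: no pianists → C(5,3) = 10; no flautists → C(4,3) = 4.
Both groups omitted at once is impossible, so 84 − 14 = 70.

70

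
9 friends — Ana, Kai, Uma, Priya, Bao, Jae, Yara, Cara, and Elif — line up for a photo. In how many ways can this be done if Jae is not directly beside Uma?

282240

There are 9! = 362880 arrangements in all. If Jae and Uma are adjacent, merging them into one block gives 2·(8)! = 80640 arrangements.
Complementary counting: 362880 − 80640 = 282240.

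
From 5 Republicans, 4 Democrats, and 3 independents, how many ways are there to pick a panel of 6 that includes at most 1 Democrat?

Split by how many Democrats are chosen (0 through 1).
Sum: C(4,0)·C(8,6) + C(4,1)·C(8,5) = 28 + 224 = 252.

252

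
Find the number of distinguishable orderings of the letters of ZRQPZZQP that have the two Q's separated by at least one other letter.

1260

There are 8!/(3!·2!·2!) = 1680 arrangements of ZRQPZZQP in total.
Arrangements with the Q's together: treat QQ as one letter, giving (7)!/(3!·2!) = 420.
Subtracting, 1680 − 420 = 1260 arrangements keep the Q's apart.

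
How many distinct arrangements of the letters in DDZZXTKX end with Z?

1260

Fix Z in the last position and arrange the remaining 7 letters.
Those 7 letters have D appearing twice and X appearing twice, giving (7)!/(2!·2!) = 1260.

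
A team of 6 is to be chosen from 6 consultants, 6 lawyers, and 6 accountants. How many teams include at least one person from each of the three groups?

15795

With no constraint there are C(18,6) = 18564 possible selections.
Subtract selections that omit an entire group: no consultants → C(12,6) = 924; no lawyers → C(12,6) = 924; no accountants → C(12,6) = 924.
Add back selections omitting two groups (i.e. drawn from a single group): C(6,6) + C(6,6) + C(6,6) = 3.
By inclusion–exclusion: 18564 − 2772 + 3 = 15795.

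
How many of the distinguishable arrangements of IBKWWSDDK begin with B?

5040

Fix B in the first position and arrange the remaining 8 letters.
Those 8 letters have D appearing twice, K appearing twice, and W appearing twice, giving (8)!/(2!·2!·2!) = 5040.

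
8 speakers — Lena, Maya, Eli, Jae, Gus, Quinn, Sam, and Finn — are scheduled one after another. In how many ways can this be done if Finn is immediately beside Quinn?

10080

Glue Finn and Quinn into one block (2 internal orders), leaving 7 units to arrange in a row.
That gives 2 × 7! = 2 × 5040 = 10080.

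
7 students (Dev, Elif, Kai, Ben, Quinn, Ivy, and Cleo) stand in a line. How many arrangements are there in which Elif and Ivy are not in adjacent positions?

3600

There are 7! = 5040 arrangements in all. If Elif and Ivy are adjacent, merging them into one block gives 2·(6)! = 1440 arrangements.
Complementary counting: 5040 − 1440 = 3600.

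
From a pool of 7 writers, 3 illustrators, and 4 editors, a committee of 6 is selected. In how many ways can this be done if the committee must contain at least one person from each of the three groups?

Total 6-person selections from all 14: C(14,6) = 3003.
Subtract selections that omit an entire group: no writers → C(7,6) = 7; no illustrators → C(11,6) = 462; no editors → C(10,6) = 210.
Add back selections omitting two groups (i.e. drawn from a single group): C(7,6) + C(3,6) + C(4,6) = 7.
By inclusion–exclusion: 3003 − 679 + 7 = 2331.

2331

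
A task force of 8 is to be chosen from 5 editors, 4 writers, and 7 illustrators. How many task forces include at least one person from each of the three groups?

12201

Total 8-person selections from all 16: C(16,8) = 12870.
Selections missing a whole group: no editors → C(11,8) = 165; no writers → C(12,8) = 495; no illustrators → C(9,8) = 9.
Add back selections omitting two groups (i.e. drawn from a single group): C(5,8) + C(4,8) + C(7,8) = 0.
By inclusion–exclusion: 12870 − 669 + 0 = 12201.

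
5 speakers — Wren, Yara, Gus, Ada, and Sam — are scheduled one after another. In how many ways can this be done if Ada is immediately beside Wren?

48

Treat {Ada, Wren} as a single unit. There are 4 units to order, and the pair itself can be ordered 2 ways.
So the count is 2·(4)! = 48.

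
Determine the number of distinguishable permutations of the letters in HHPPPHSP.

280

HHPPPHSP has 8 letters with H appearing 3 times and P appearing 4 times.
Dividing 8! = 40320 by 4!·3! = 144 for the repeated letters gives 280.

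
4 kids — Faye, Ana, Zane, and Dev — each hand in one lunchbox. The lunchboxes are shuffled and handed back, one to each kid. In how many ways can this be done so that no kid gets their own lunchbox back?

9

This is the derangement count D_4: permutations of 4 items with no fixed point.
By inclusion–exclusion this is Σ_{j=0}^{4} (−1)^j C(4,j)·(4−j)!.
Computing: 24 − 24 + 12 − 4 + 1 = 9.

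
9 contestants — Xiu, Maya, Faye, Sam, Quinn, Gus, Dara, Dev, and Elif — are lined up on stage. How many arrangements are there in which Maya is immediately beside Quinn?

Treat {Maya, Quinn} as a single unit. There are 8 units to order, and the pair itself can be ordered 2 ways.
So the count is 2·(8)! = 80640.

80640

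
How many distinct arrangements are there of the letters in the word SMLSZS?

Letter multiplicities in SMLSZS: L×1, M×1, S×3, Z×1.
So there are 6! / (3!) = 120 distinguishable arrangements.

120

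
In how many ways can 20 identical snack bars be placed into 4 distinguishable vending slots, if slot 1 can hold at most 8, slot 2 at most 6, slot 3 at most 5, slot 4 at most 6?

56

Without the upper bounds there are C(23,3) = 1771 ways to split 20 among 4 vending slots.
Subtract solutions that violate a single cap (substitute x_i' = x_i − (cap_i+1)): x_1 ≥ 9 gives C(14,3) = 364; x_2 ≥ 7 gives C(16,3) = 560; x_3 ≥ 6 gives C(17,3) = 680; x_4 ≥ 7 gives C(16,3) = 560. Together 2164.
Add back pairs where two caps are both exceeded: 35 + 56 + 35 + 120 + 84 + 120 = 450.
Subtract triples: 0 + 0 + 0 + 1 = 1.
By inclusion–exclusion the count is 1771 − 2164 + 450 − 1 = 56.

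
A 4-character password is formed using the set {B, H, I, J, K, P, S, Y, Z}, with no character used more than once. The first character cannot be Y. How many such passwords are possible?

The first character has 9−1 = 8 choices (anything except Y).
The remaining 3 characters are filled from the other 8 symbols without repetition: 8 × 7 × 6 = 336.
Total: 8 × 336 = 2688.

2688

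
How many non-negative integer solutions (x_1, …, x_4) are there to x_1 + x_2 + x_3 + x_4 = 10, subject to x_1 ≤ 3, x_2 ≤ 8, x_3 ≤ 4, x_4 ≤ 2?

56

Ignoring the caps, the number of non-negative solutions to x_1+…+x_4 = 10 is C(13,3) = 286.
Subtract solutions that violate a single cap (substitute x_i' = x_i − (cap_i+1)): x_1 ≥ 4 gives C(9,3) = 84; x_2 ≥ 9 gives C(4,3) = 4; x_3 ≥ 5 gives C(8,3) = 56; x_4 ≥ 3 gives C(10,3) = 120. Together 264.
Add back pairs where two caps are both exceeded: 0 + 4 + 20 + 0 + 0 + 10 = 34.
By inclusion–exclusion the count is 286 − 264 + 34 = 56.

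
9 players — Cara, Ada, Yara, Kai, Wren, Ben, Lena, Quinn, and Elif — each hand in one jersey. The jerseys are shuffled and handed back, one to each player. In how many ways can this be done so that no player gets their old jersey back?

133496

Count assignments avoiding every fixed point. For any j of the 9 players fixed to their old jersey, the other 9−j can be arranged in (9−j)! ways.
By inclusion–exclusion this is Σ_{j=0}^{9} (−1)^j C(9,j)·(9−j)!.
Computing: 362880 − 362880 + 181440 − 60480 + 15120 − 3024 + 504 − 72 + 9 − 1 = 133496.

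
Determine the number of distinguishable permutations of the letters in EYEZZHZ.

EYEZZHZ has 7 letters with E appearing twice and Z appearing 3 times.
Dividing 7! = 5040 by 3!·2! = 12 for the repeated letters gives 420.

420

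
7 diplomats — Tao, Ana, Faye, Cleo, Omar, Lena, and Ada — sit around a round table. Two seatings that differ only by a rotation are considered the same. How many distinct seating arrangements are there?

Fix one person's seat to break rotational symmetry; the remaining 6 people can be arranged in (6)! = 720 ways.

720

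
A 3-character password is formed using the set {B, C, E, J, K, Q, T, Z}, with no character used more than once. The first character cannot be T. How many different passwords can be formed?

The first character has 8−1 = 7 choices (anything except T).
The remaining 2 characters are filled from the other 7 symbols without repetition: 7 × 6 = 42.
Total: 7 × 42 = 294.

294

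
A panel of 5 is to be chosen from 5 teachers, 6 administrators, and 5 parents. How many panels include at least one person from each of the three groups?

With no constraint there are C(16,5) = 4368 possible selections.
Selections missing a whole group: no teachers → C(11,5) = 462; no administrators → C(10,5) = 252; no parents → C(11,5) = 462.
Add back selections omitting two groups (i.e. drawn from a single group): C(5,5) + C(6,5) + C(5,5) = 8.
By inclusion–exclusion: 4368 − 1176 + 8 = 3200.

3200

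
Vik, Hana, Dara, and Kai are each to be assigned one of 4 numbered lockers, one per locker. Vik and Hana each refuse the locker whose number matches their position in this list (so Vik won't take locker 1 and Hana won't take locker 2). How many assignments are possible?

Let Aᵢ (for i ∈ {1, 2}) be the placements that put person i in their forbidden locker. Any j of these fix j positions, leaving (4−j)! ways to fill the rest, and there are C(2,j) ways to pick which j.
By inclusion–exclusion, the number of valid placements is Σ_{j=0}^{2} (−1)^j C(2,j)·(4−j)!.
Computing: 24 − 12 + 2 = 14.

14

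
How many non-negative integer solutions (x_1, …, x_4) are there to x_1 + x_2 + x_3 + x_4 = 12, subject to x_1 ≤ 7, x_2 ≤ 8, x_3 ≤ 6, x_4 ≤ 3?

184

Without the upper bounds there are C(15,3) = 455 ways to split 12 among 4 variables.
Subtract solutions that violate a single cap (substitute x_i' = x_i − (cap_i+1)): x_1 ≥ 8 gives C(7,3) = 35; x_2 ≥ 9 gives C(6,3) = 20; x_3 ≥ 7 gives C(8,3) = 56; x_4 ≥ 4 gives C(11,3) = 165. Together 276.
Add back pairs where two caps are both exceeded: 0 + 0 + 1 + 0 + 0 + 4 = 5.
By inclusion–exclusion the count is 455 − 276 + 5 = 184.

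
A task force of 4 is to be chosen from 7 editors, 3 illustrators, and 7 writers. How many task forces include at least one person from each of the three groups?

With no constraint there are C(17,4) = 2380 possible selections.
Subtract selections that omit an entire group: no editors → C(10,4) = 210; no illustrators → C(14,4) = 1001; no writers → C(10,4) = 210.
Add back selections omitting two groups (i.e. drawn from a single group): C(7,4) + C(3,4) + C(7,4) = 70.
By inclusion–exclusion: 2380 − 1421 + 70 = 1029.

1029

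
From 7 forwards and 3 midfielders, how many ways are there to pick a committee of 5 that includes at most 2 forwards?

21

Split by how many forwards are chosen (0 through 2).
Sum: C(7,0)·C(3,5) + C(7,1)·C(3,4) + C(7,2)·C(3,3) = 0 + 0 + 21 = 21.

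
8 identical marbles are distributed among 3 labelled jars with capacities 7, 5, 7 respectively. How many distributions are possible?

37

Ignoring the caps, the number of non-negative solutions to x_1+…+x_3 = 8 is C(10,2) = 45.
Subtract solutions that violate a single cap (substitute x_i' = x_i − (cap_i+1)): x_1 ≥ 8 gives C(2,2) = 1; x_2 ≥ 6 gives C(4,2) = 6; x_3 ≥ 8 gives C(2,2) = 1. Together 8.
No two caps can be exceeded simultaneously, so the pair terms are all 0.
By inclusion–exclusion the count is 45 − 8 + 0 = 37.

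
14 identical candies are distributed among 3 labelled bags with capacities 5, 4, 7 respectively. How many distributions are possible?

6

Ignoring the caps, the number of non-negative solutions to x_1+…+x_3 = 14 is C(16,2) = 120.
Subtract solutions that violate a single cap (substitute x_i' = x_i − (cap_i+1)): x_1 ≥ 6 gives C(10,2) = 45; x_2 ≥ 5 gives C(11,2) = 55; x_3 ≥ 8 gives C(8,2) = 28. Together 128.
Add back pairs where two caps are both exceeded: 10 + 1 + 3 = 14.
By inclusion–exclusion the count is 120 − 128 + 14 = 6.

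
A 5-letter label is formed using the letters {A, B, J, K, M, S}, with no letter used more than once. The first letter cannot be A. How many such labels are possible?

The first letter has 6−1 = 5 choices (anything except A).
The remaining 4 letters are filled from the other 5 symbols without repetition: 5 × 4 × 3 × 2 = 120.
Total: 5 × 120 = 600.

600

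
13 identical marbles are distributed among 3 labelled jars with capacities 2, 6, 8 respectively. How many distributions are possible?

9

Ignoring the caps, the number of non-negative solutions to x_1+…+x_3 = 13 is C(15,2) = 105.
Subtract solutions that violate a single cap (substitute x_i' = x_i − (cap_i+1)): x_1 ≥ 3 gives C(12,2) = 66; x_2 ≥ 7 gives C(8,2) = 28; x_3 ≥ 9 gives C(6,2) = 15. Together 109.
Add back pairs where two caps are both exceeded: 10 + 3 + 0 = 13.
By inclusion–exclusion the count is 105 − 109 + 13 = 9.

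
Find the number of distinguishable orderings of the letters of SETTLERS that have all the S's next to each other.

Treat the 2 copies of S as a single block. The multiset to arrange is then {SS, E, E, L, R, T, T}, 7 items in all.
That gives (7)!/(2!·2!) = 1260 arrangements.

1260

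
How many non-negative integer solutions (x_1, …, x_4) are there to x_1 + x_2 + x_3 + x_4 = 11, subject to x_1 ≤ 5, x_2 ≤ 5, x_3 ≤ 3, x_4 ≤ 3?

Ignoring the caps, the number of non-negative solutions to x_1+…+x_4 = 11 is C(14,3) = 364.
Subtract solutions that violate a single cap (substitute x_i' = x_i − (cap_i+1)): x_1 ≥ 6 gives C(8,3) = 56; x_2 ≥ 6 gives C(8,3) = 56; x_3 ≥ 4 gives C(10,3) = 120; x_4 ≥ 4 gives C(10,3) = 120. Together 352.
Add back pairs where two caps are both exceeded: 0 + 4 + 4 + 4 + 4 + 20 = 36.
By inclusion–exclusion the count is 364 − 352 + 36 = 48.

48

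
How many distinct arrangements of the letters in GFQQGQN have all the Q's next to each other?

60

Treat the 3 copies of Q as a single block. The multiset to arrange is then {QQQ, F, G, G, N}, 5 items in all.
That gives (5)!/(2!) = 60 arrangements.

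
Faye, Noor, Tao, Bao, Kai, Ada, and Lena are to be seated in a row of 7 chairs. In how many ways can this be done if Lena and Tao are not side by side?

Of the 7! = 5040 arrangements, those with Lena and Tao adjacent number 2 × 6! = 1440 (treat the pair as a block with 2 internal orders).
So 5040 − 1440 = 3600 arrangements keep them apart.

3600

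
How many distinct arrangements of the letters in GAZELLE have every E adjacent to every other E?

360

Treat the 2 copies of E as a single block. The multiset to arrange is then {EE, A, G, L, L, Z}, 6 items in all.
That gives (6)!/(2!) = 360 arrangements.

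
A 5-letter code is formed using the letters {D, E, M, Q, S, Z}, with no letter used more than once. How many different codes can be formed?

720

With no repetition, fill the 5 letters in order: 6 choices, then 5, down to 2.
That product is 6 × 5 × 4 × 3 × 2 = 720.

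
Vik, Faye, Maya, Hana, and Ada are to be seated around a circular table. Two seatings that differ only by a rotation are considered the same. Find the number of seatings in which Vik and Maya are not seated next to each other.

Without the restriction there are (4)! = 24 seatings.
Seatings with Vik beside Maya: treat them as a block with 2 internal orders, giving 2 × (3)! = 12.
Subtracting, 24 − 12 = 12.

12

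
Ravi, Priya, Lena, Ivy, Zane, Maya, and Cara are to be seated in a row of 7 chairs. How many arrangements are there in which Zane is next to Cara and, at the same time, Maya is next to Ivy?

480

Treat {Zane,Cara} as one block (2 orders) and {Maya,Ivy} as another (2 orders).
That leaves 5 units to arrange: 2 × 2 × 5! = 4 × 120 = 480.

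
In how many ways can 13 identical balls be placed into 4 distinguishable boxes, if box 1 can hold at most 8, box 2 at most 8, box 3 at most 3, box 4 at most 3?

Ignoring the caps, the number of non-negative solutions to x_1+…+x_4 = 13 is C(16,3) = 560.
Subtract solutions that violate a single cap (substitute x_i' = x_i − (cap_i+1)): x_1 ≥ 9 gives C(7,3) = 35; x_2 ≥ 9 gives C(7,3) = 35; x_3 ≥ 4 gives C(12,3) = 220; x_4 ≥ 4 gives C(12,3) = 220. Together 510.
Add back pairs where two caps are both exceeded: 0 + 1 + 1 + 1 + 1 + 56 = 60.
By inclusion–exclusion the count is 560 − 510 + 60 = 110.

110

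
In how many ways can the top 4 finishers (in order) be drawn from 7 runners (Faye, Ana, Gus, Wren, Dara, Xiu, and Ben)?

There are 7 choices for 1st place, 6 for 2nd, and so on down to 4 for position 4.
That gives 7 × 6 × 5 × 4 = 840.

840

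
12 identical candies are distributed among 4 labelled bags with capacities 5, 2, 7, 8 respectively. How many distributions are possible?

Without the upper bounds there are C(15,3) = 455 ways to split 12 among 4 bags.
Subtract solutions that violate a single cap (substitute x_i' = x_i − (cap_i+1)): x_1 ≥ 6 gives C(9,3) = 84; x_2 ≥ 3 gives C(12,3) = 220; x_3 ≥ 8 gives C(7,3) = 35; x_4 ≥ 9 gives C(6,3) = 20. Together 359.
Add back pairs where two caps are both exceeded: 20 + 0 + 0 + 4 + 1 + 0 = 25.
By inclusion–exclusion the count is 455 − 359 + 25 = 121.

121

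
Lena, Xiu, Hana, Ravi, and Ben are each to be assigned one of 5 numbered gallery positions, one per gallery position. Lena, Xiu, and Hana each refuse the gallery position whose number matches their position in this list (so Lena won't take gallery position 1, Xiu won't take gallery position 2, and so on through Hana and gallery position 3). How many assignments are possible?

Let Aᵢ (for i ∈ {1, 2, 3}) be the placements that put person i in their forbidden gallery position. Any j of these fix j positions, leaving (5−j)! ways to fill the rest, and there are C(3,j) ways to pick which j.
By inclusion–exclusion, the number of valid placements is Σ_{j=0}^{3} (−1)^j C(3,j)·(5−j)!.
Computing: 120 − 72 + 18 − 2 = 64.

64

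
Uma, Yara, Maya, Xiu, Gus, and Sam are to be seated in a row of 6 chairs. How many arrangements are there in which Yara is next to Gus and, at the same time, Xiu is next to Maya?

Treat {Yara,Gus} as one block (2 orders) and {Xiu,Maya} as another (2 orders).
That leaves 4 units to arrange: 2 × 2 × 4! = 4 × 24 = 96.

96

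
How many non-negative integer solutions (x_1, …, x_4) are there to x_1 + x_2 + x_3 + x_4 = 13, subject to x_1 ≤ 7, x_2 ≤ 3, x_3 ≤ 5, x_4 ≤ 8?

154

By stars and bars, unrestricted non-negative solutions to x_1+…+x_4 = 13 number C(13+3,3) = 560.
Subtract solutions that violate a single cap (substitute x_i' = x_i − (cap_i+1)): x_1 ≥ 8 gives C(8,3) = 56; x_2 ≥ 4 gives C(12,3) = 220; x_3 ≥ 6 gives C(10,3) = 120; x_4 ≥ 9 gives C(7,3) = 35. Together 431.
Add back pairs where two caps are both exceeded: 4 + 0 + 0 + 20 + 1 + 0 = 25.
By inclusion–exclusion the count is 560 − 431 + 25 = 154.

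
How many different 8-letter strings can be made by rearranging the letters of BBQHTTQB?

1680

BBQHTTQB has 8 letters with B appearing 3 times, Q appearing twice, and T appearing twice.
Dividing 8! = 40320 by 3!·2!·2! = 24 for the repeated letters gives 1680.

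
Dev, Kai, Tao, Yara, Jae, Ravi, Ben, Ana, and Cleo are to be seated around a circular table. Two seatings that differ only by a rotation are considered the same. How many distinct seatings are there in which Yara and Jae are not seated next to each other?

Without the restriction there are (8)! = 40320 seatings.
Seatings with Yara beside Jae: treat them as a block with 2 internal orders, giving 2 × (7)! = 10080.
Subtracting, 40320 − 10080 = 30240.

30240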